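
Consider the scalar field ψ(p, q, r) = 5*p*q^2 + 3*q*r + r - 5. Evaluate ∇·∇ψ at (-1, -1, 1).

∂²ψ/∂p² = 0
∂²ψ/∂q² = 10*p
∂²ψ/∂r² = 0
∇²ψ = 10*p
At (-1, -1, 1): -10.

-10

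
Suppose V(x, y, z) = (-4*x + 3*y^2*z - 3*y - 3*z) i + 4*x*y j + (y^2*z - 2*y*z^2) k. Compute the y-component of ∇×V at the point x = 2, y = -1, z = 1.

0

(∇×V)_2 = ∂V₁/∂z − ∂V₃/∂x
= 3*y^2 - 3 − (0)
= 3*y^2 - 3
At (2, -1, 1): 0.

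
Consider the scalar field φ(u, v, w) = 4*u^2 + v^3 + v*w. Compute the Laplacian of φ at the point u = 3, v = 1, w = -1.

14

∂²φ/∂u² = 8
∂²φ/∂v² = 6*v
∂²φ/∂w² = 0
∇²φ = 6*v + 8
At (3, 1, -1): 14.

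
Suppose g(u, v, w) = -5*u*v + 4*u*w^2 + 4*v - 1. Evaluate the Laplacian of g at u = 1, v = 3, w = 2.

8

∂²g/∂u² = 0
∂²g/∂v² = 0
∂²g/∂w² = 8*u
∇²g = 8*u
At (1, 3, 2): 8.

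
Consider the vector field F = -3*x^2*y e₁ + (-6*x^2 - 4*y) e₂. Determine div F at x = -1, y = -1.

-10

∂F₁/∂x = -6*x*y
∂F₂/∂y = -4
∇·F = -6*x*y - 4
At (-1, -1): -10.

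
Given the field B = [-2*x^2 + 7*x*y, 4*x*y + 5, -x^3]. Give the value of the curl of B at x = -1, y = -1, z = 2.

(∇×B)₁ = ∂B₃/∂y − ∂B₂/∂z = 0
(∇×B)₂ = ∂B₁/∂z − ∂B₃/∂x = 3*x^2
(∇×B)₃ = ∂B₂/∂x − ∂B₁/∂y = -7*x + 4*y
∇×B = (0, 3*x^2, -7*x + 4*y)
At (-1, -1, 2): (0, 3, 3).

(0, 3, 3)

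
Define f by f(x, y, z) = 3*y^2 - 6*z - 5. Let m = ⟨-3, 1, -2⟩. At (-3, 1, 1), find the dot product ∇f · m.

18

∂f/∂x = 0
∂f/∂y = 6*y
∂f/∂z = -6
∇f at (-3, 1, 1) = (0, 6, -6)
∇f · m = (0)(-3) + (6)(1) + (-6)(-2) = 18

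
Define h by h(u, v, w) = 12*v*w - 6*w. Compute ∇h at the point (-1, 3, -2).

(0, -24, 30)

∂h/∂u = 0
∂h/∂v = 12*w
∂h/∂w = 12*v - 6
∇h = (0, 12*w, 12*v - 6)
At (-1, 3, -2): (0, -24, 30).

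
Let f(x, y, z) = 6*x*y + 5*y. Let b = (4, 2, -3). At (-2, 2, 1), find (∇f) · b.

34

∂f/∂x = 6*y
∂f/∂y = 6*x + 5
∂f/∂z = 0
∇f at (-2, 2, 1) = (12, -7, 0)
∇f · b = (12)(4) + (-7)(2) + (0)(-3) = 34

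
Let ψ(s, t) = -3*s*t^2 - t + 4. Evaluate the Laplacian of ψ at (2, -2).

-12

∂²ψ/∂s² = 0
∂²ψ/∂t² = -6*s
∇²ψ = -6*s
At (2, -2): -12.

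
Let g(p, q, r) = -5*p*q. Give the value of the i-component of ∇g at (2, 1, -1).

-5

(∇g)_1 = ∂g/∂p = -5*q
At (2, 1, -1): -5.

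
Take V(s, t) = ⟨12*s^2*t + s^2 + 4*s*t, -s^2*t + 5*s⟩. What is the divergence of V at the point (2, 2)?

∂V₁/∂s = 24*s*t + 2*s + 4*t
∂V₂/∂t = -s^2
∇·V = -s^2 + 24*s*t + 2*s + 4*t
At (2, 2): 104.

104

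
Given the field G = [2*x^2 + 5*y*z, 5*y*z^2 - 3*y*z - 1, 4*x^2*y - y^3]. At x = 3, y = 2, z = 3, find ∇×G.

(-30, -38, -15)

(∇×G)₁ = ∂G₃/∂y − ∂G₂/∂z = 4*x^2 - 3*y^2 - 10*y*z + 3*y
(∇×G)₂ = ∂G₁/∂z − ∂G₃/∂x = -8*x*y + 5*y
(∇×G)₃ = ∂G₂/∂x − ∂G₁/∂y = -5*z
∇×G = (4*x^2 - 3*y^2 - 10*y*z + 3*y, -8*x*y + 5*y, -5*z)
At (3, 2, 3): (-30, -38, -15).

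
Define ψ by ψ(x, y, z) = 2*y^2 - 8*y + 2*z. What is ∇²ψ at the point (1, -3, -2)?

4

∂²ψ/∂x² = 0
∂²ψ/∂y² = 4
∂²ψ/∂z² = 0
∇²ψ = 4
At (1, -3, -2): 4.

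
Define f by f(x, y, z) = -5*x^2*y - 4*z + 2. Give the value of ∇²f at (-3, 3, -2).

-30

∂²f/∂x² = -10*y
∂²f/∂y² = 0
∂²f/∂z² = 0
∇²f = -10*y
At (-3, 3, -2): -30.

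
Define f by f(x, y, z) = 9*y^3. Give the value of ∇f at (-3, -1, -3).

∂f/∂x = 0
∂f/∂y = 27*y^2
∂f/∂z = 0
∇f = (0, 27*y^2, 0)
At (-3, -1, -3): (0, 27, 0).

(0, 27, 0)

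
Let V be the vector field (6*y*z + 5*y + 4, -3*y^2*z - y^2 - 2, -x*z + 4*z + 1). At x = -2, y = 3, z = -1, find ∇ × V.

(27, 17, 1)

(∇×V)₁ = ∂V₃/∂y − ∂V₂/∂z = 3*y^2
(∇×V)₂ = ∂V₁/∂z − ∂V₃/∂x = 6*y + z
(∇×V)₃ = ∂V₂/∂x − ∂V₁/∂y = -6*z - 5
∇×V = (3*y^2, 6*y + z, -6*z - 5)
At (-2, 3, -1): (27, 17, 1).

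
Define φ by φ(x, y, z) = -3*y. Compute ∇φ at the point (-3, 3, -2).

(0, -3, 0)

∂φ/∂x = 0
∂φ/∂y = -3
∂φ/∂z = 0
∇φ = (0, -3, 0)
At (-3, 3, -2): (0, -3, 0).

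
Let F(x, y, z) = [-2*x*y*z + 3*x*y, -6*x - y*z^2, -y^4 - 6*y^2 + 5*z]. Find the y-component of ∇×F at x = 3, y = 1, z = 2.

(∇×F)_2 = ∂F₁/∂z − ∂F₃/∂x
= -2*x*y − (0)
= -2*x*y
At (3, 1, 2): -6.

-6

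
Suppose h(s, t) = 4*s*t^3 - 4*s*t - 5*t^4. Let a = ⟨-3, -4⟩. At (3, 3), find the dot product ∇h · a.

∂h/∂s = 4*t^3 - 4*t
∂h/∂t = 12*s*t^2 - 4*s - 20*t^3
∇h at (3, 3) = (96, -228)
∇h · a = (96)(-3) + (-228)(-4) = 624

624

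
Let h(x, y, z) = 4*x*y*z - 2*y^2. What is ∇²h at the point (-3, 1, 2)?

∂²h/∂x² = 0
∂²h/∂y² = -4
∂²h/∂z² = 0
∇²h = -4
At (-3, 1, 2): -4.

-4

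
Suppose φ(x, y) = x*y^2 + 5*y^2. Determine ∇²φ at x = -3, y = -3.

4

∂²φ/∂x² = 0
∂²φ/∂y² = 2*(x + 5)
∇²φ = 2*x + 10
At (-3, -3): 4.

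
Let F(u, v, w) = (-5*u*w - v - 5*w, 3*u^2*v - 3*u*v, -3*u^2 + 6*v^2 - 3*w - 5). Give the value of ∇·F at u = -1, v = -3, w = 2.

∂F₁/∂u = -5*w
∂F₂/∂v = 3*u^2 - 3*u
∂F₃/∂w = -3
∇·F = 3*u^2 - 3*u - 5*w - 3
At (-1, -3, 2): -7.

-7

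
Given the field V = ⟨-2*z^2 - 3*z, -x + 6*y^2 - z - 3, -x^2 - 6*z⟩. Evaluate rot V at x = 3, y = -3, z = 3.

(∇×V)₁ = ∂V₃/∂y − ∂V₂/∂z = 1
(∇×V)₂ = ∂V₁/∂z − ∂V₃/∂x = 2*x - 4*z - 3
(∇×V)₃ = ∂V₂/∂x − ∂V₁/∂y = -1
∇×V = (1, 2*x - 4*z - 3, -1)
At (3, -3, 3): (1, -9, -1).

(1, -9, -1)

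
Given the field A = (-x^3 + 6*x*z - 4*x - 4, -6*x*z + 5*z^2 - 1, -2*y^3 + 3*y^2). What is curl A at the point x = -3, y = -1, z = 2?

(∇×A)₁ = ∂A₃/∂y − ∂A₂/∂z = 6*x - 6*y^2 + 6*y - 10*z
(∇×A)₂ = ∂A₁/∂z − ∂A₃/∂x = 6*x
(∇×A)₃ = ∂A₂/∂x − ∂A₁/∂y = -6*z
∇×A = (6*x - 6*y^2 + 6*y - 10*z, 6*x, -6*z)
At (-3, -1, 2): (-50, -18, -12).

(-50, -18, -12)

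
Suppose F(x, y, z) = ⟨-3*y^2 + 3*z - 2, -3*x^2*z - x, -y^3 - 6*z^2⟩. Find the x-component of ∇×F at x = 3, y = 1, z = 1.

(∇×F)_1 = ∂F₃/∂y − ∂F₂/∂z
= -3*y^2 − (-3*x^2)
= 3*x^2 - 3*y^2
At (3, 1, 1): 24.

24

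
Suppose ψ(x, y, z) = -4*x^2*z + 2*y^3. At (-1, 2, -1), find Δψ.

∂²ψ/∂x² = -8*z
∂²ψ/∂y² = 12*y
∂²ψ/∂z² = 0
∇²ψ = 12*y - 8*z
At (-1, 2, -1): 32.

32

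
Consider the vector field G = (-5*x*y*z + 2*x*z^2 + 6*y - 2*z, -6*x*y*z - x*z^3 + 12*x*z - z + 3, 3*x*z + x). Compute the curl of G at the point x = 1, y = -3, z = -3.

(-2, 9, -84)

(∇×G)₁ = ∂G₃/∂y − ∂G₂/∂z = 6*x*y + 3*x*z^2 - 12*x + 1
(∇×G)₂ = ∂G₁/∂z − ∂G₃/∂x = -5*x*y + 4*x*z - 3*z - 3
(∇×G)₃ = ∂G₂/∂x − ∂G₁/∂y = 5*x*z - 6*y*z - z^3 + 12*z - 6
∇×G = (6*x*y + 3*x*z^2 - 12*x + 1, -5*x*y + 4*x*z - 3*z - 3, 5*x*z - 6*y*z - z^3 + 12*z - 6)
At (1, -3, -3): (-2, 9, -84).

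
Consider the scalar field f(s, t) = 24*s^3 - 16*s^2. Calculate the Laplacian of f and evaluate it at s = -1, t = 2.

∂²f/∂s² = 16*(9*s - 2)
∂²f/∂t² = 0
∇²f = 144*s - 32
At (-1, 2): -176.

-176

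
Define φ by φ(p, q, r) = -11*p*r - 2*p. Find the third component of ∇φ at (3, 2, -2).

-33

(∇φ)_3 = ∂φ/∂r = -11*p
At (3, 2, -2): -33.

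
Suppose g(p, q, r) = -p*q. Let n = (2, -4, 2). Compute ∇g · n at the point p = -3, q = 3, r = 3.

-18

∂g/∂p = -q
∂g/∂q = -p
∂g/∂r = 0
∇g at (-3, 3, 3) = (-3, 3, 0)
∇g · n = (-3)(2) + (3)(-4) + (0)(2) = -18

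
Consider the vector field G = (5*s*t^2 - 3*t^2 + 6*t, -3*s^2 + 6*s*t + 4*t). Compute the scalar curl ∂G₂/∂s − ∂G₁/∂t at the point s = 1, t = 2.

-8

∂G₂/∂s = -6*s + 6*t
∂G₁/∂t = 10*s*t - 6*t + 6
Scalar curl = -10*s*t - 6*s + 12*t - 6
At (1, 2): -8.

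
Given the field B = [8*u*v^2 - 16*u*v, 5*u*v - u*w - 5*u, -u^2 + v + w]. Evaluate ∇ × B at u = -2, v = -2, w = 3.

(-1, -4, -114)

(∇×B)₁ = ∂B₃/∂v − ∂B₂/∂w = u + 1
(∇×B)₂ = ∂B₁/∂w − ∂B₃/∂u = 2*u
(∇×B)₃ = ∂B₂/∂u − ∂B₁/∂v = -16*u*v + 16*u + 5*v - w - 5
∇×B = (u + 1, 2*u, -16*u*v + 16*u + 5*v - w - 5)
At (-2, -2, 3): (-1, -4, -114).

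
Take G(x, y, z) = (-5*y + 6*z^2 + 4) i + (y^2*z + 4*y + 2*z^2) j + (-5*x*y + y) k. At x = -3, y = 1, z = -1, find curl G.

(∇×G)₁ = ∂G₃/∂y − ∂G₂/∂z = -5*x - y^2 - 4*z + 1
(∇×G)₂ = ∂G₁/∂z − ∂G₃/∂x = 5*y + 12*z
(∇×G)₃ = ∂G₂/∂x − ∂G₁/∂y = 5
∇×G = (-5*x - y^2 - 4*z + 1, 5*y + 12*z, 5)
At (-3, 1, -1): (19, -7, 5).

(19, -7, 5)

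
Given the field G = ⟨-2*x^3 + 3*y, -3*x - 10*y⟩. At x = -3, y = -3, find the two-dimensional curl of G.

-6

∂G₂/∂x = -3
∂G₁/∂y = 3
Scalar curl = -6
At (-3, -3): -6.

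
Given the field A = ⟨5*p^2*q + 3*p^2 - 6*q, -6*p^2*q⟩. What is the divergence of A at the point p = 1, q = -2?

∂A₁/∂p = 10*p*q + 6*p
∂A₂/∂q = -6*p^2
∇·A = -6*p^2 + 10*p*q + 6*p
At (1, -2): -20.

-20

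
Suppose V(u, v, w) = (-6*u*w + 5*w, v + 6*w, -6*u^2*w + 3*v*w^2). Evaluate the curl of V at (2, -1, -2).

(6, -55, 0)

(∇×V)₁ = ∂V₃/∂v − ∂V₂/∂w = 3*w^2 - 6
(∇×V)₂ = ∂V₁/∂w − ∂V₃/∂u = 12*u*w - 6*u + 5
(∇×V)₃ = ∂V₂/∂u − ∂V₁/∂v = 0
∇×V = (3*w^2 - 6, 12*u*w - 6*u + 5, 0)
At (2, -1, -2): (6, -55, 0).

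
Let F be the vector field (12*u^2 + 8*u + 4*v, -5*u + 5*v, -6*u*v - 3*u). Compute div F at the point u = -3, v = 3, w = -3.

∂F₁/∂u = 24*u + 8
∂F₂/∂v = 5
∂F₃/∂w = 0
∇·F = 24*u + 13
At (-3, 3, -3): -59.

-59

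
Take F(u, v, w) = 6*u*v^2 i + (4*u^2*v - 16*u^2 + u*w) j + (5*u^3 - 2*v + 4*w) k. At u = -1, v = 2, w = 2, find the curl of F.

(-1, -15, 42)

(∇×F)₁ = ∂F₃/∂v − ∂F₂/∂w = -u - 2
(∇×F)₂ = ∂F₁/∂w − ∂F₃/∂u = -15*u^2
(∇×F)₃ = ∂F₂/∂u − ∂F₁/∂v = -4*u*v - 32*u + w
∇×F = (-u - 2, -15*u^2, -4*u*v - 32*u + w)
At (-1, 2, 2): (-1, -15, 42).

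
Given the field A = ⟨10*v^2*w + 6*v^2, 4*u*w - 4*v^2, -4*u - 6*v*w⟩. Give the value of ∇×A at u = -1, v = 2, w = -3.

(22, 44, 84)

(∇×A)₁ = ∂A₃/∂v − ∂A₂/∂w = -4*u - 6*w
(∇×A)₂ = ∂A₁/∂w − ∂A₃/∂u = 10*v^2 + 4
(∇×A)₃ = ∂A₂/∂u − ∂A₁/∂v = -20*v*w - 12*v + 4*w
∇×A = (-4*u - 6*w, 10*v^2 + 4, -20*v*w - 12*v + 4*w)
At (-1, 2, -3): (22, 44, 84).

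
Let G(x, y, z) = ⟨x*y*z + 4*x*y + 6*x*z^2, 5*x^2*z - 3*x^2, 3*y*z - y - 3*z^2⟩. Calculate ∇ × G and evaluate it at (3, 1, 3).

(-37, 111, 51)

(∇×G)₁ = ∂G₃/∂y − ∂G₂/∂z = -5*x^2 + 3*z - 1
(∇×G)₂ = ∂G₁/∂z − ∂G₃/∂x = x*y + 12*x*z
(∇×G)₃ = ∂G₂/∂x − ∂G₁/∂y = 9*x*z - 10*x
∇×G = (-5*x^2 + 3*z - 1, x*y + 12*x*z, 9*x*z - 10*x)
At (3, 1, 3): (-37, 111, 51).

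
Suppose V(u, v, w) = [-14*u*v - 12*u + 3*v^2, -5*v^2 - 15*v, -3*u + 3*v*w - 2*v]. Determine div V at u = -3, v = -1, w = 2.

∂V₁/∂u = -14*v - 12
∂V₂/∂v = -10*v - 15
∂V₃/∂w = 3*v
∇·V = -21*v - 27
At (-3, -1, 2): -6.

-6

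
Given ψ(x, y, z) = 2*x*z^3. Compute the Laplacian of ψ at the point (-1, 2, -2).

24

∂²ψ/∂x² = 0
∂²ψ/∂y² = 0
∂²ψ/∂z² = 12*x*z
∇²ψ = 12*x*z
At (-1, 2, -2): 24.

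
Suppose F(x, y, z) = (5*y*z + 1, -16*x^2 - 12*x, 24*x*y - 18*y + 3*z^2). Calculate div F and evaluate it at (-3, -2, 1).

6

∂F₁/∂x = 0
∂F₂/∂y = 0
∂F₃/∂z = 6*z
∇·F = 6*z
At (-3, -2, 1): 6.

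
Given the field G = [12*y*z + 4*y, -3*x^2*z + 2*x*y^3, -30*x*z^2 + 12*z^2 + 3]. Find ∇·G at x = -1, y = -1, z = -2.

-174

∂G₁/∂x = 0
∂G₂/∂y = 6*x*y^2
∂G₃/∂z = -60*x*z + 24*z
∇·G = 6*x*y^2 - 60*x*z + 24*z
At (-1, -1, -2): -174.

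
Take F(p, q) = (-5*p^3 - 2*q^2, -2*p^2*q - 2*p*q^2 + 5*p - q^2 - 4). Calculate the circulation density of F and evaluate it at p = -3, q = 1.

∂F₂/∂p = -4*p*q - 2*q^2 + 5
∂F₁/∂q = -4*q
Scalar curl = -4*p*q - 2*q^2 + 4*q + 5
At (-3, 1): 19.

19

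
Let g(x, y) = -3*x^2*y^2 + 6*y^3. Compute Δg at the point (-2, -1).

-66

∂²g/∂x² = -6*y^2
∂²g/∂y² = 6*(-x^2 + 6*y)
∇²g = -6*x^2 - 6*y^2 + 36*y
At (-2, -1): -66.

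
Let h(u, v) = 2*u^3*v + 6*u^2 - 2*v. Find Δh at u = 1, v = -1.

∂²h/∂u² = 12*(u*v + 1)
∂²h/∂v² = 0
∇²h = 12*u*v + 12
At (1, -1): 0.

0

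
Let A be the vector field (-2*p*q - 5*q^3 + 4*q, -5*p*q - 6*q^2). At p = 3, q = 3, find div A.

∂A₁/∂p = -2*q
∂A₂/∂q = -5*p - 12*q
∇·A = -5*p - 14*q
At (3, 3): -57.

-57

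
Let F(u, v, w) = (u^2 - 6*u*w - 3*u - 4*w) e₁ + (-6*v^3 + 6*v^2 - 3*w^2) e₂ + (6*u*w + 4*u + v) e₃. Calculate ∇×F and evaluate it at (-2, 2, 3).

(∇×F)₁ = ∂F₃/∂v − ∂F₂/∂w = 6*w + 1
(∇×F)₂ = ∂F₁/∂w − ∂F₃/∂u = -6*u - 6*w - 8
(∇×F)₃ = ∂F₂/∂u − ∂F₁/∂v = 0
∇×F = (6*w + 1, -6*u - 6*w - 8, 0)
At (-2, 2, 3): (19, -14, 0).

(19, -14, 0)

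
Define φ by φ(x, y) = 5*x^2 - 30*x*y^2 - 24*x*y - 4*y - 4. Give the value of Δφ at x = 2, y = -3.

∂²φ/∂x² = 10
∂²φ/∂y² = -60*x
∇²φ = -60*x + 10
At (2, -3): -110.

-110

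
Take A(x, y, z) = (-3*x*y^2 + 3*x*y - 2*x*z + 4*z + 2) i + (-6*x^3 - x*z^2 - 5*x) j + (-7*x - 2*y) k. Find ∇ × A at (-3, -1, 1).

(-8, 17, -141)

(∇×A)₁ = ∂A₃/∂y − ∂A₂/∂z = 2*x*z - 2
(∇×A)₂ = ∂A₁/∂z − ∂A₃/∂x = -2*x + 11
(∇×A)₃ = ∂A₂/∂x − ∂A₁/∂y = -18*x^2 + 6*x*y - 3*x - z^2 - 5
∇×A = (2*x*z - 2, -2*x + 11, -18*x^2 + 6*x*y - 3*x - z^2 - 5)
At (-3, -1, 1): (-8, 17, -141).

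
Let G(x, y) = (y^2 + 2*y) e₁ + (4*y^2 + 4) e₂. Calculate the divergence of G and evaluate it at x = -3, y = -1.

-8

∂G₁/∂x = 0
∂G₂/∂y = 8*y
∇·G = 8*y
At (-3, -1): -8.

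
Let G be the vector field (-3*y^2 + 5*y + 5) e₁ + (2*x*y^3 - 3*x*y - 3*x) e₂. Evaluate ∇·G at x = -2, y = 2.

-42

∂G₁/∂x = 0
∂G₂/∂y = 6*x*y^2 - 3*x
∇·G = 6*x*y^2 - 3*x
At (-2, 2): -42.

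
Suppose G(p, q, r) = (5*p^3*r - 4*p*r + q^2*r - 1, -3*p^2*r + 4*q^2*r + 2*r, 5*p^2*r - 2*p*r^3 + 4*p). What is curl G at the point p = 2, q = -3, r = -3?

(∇×G)₁ = ∂G₃/∂q − ∂G₂/∂r = 3*p^2 - 4*q^2 - 2
(∇×G)₂ = ∂G₁/∂r − ∂G₃/∂p = 5*p^3 - 10*p*r - 4*p + q^2 + 2*r^3 - 4
(∇×G)₃ = ∂G₂/∂p − ∂G₁/∂q = -6*p*r - 2*q*r
∇×G = (3*p^2 - 4*q^2 - 2, 5*p^3 - 10*p*r - 4*p + q^2 + 2*r^3 - 4, -6*p*r - 2*q*r)
At (2, -3, -3): (-26, 43, 18).

(-26, 43, 18)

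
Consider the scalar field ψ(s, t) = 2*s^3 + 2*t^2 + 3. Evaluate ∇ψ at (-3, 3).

(54, 12)

∂ψ/∂s = 6*s^2
∂ψ/∂t = 4*t
∇ψ = (6*s^2, 4*t)
At (-3, 3): (54, 12).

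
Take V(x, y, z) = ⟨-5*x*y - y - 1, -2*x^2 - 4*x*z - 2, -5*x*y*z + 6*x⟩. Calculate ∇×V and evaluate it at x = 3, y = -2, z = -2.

(∇×V)₁ = ∂V₃/∂y − ∂V₂/∂z = -5*x*z + 4*x
(∇×V)₂ = ∂V₁/∂z − ∂V₃/∂x = 5*y*z - 6
(∇×V)₃ = ∂V₂/∂x − ∂V₁/∂y = x - 4*z + 1
∇×V = (-5*x*z + 4*x, 5*y*z - 6, x - 4*z + 1)
At (3, -2, -2): (42, 14, 12).

(42, 14, 12)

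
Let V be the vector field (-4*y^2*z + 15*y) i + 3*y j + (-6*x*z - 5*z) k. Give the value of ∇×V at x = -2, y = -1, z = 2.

(0, 8, -31)

(∇×V)₁ = ∂V₃/∂y − ∂V₂/∂z = 0
(∇×V)₂ = ∂V₁/∂z − ∂V₃/∂x = -4*y^2 + 6*z
(∇×V)₃ = ∂V₂/∂x − ∂V₁/∂y = 8*y*z - 15
∇×V = (0, -4*y^2 + 6*z, 8*y*z - 15)
At (-2, -1, 2): (0, 8, -31).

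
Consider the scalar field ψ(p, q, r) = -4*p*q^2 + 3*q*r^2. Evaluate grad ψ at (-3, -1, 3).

∂ψ/∂p = -4*q^2
∂ψ/∂q = -8*p*q + 3*r^2
∂ψ/∂r = 6*q*r
∇ψ = (-4*q^2, -8*p*q + 3*r^2, 6*q*r)
At (-3, -1, 3): (-4, 3, -18).

(-4, 3, -18)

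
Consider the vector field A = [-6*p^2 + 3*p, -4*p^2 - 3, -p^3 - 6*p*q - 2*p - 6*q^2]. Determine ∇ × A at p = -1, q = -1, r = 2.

(∇×A)₁ = ∂A₃/∂q − ∂A₂/∂r = -6*p - 12*q
(∇×A)₂ = ∂A₁/∂r − ∂A₃/∂p = 3*p^2 + 6*q + 2
(∇×A)₃ = ∂A₂/∂p − ∂A₁/∂q = -8*p
∇×A = (-6*p - 12*q, 3*p^2 + 6*q + 2, -8*p)
At (-1, -1, 2): (18, -1, 8).

(18, -1, 8)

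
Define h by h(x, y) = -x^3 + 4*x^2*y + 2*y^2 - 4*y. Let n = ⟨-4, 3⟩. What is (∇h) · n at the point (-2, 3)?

∂h/∂x = -3*x^2 + 8*x*y
∂h/∂y = 4*x^2 + 4*y - 4
∇h at (-2, 3) = (-60, 24)
∇h · n = (-60)(-4) + (24)(3) = 312

312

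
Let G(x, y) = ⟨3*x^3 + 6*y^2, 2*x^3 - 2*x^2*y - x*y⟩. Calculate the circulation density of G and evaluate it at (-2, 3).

9

∂G₂/∂x = 6*x^2 - 4*x*y - y
∂G₁/∂y = 12*y
Scalar curl = 6*x^2 - 4*x*y - 13*y
At (-2, 3): 9.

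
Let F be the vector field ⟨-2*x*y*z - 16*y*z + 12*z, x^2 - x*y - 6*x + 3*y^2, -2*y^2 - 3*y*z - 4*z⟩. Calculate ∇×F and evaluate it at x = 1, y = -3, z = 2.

(∇×F)₁ = ∂F₃/∂y − ∂F₂/∂z = -4*y - 3*z
(∇×F)₂ = ∂F₁/∂z − ∂F₃/∂x = -2*x*y - 16*y + 12
(∇×F)₃ = ∂F₂/∂x − ∂F₁/∂y = 2*x*z + 2*x - y + 16*z - 6
∇×F = (-4*y - 3*z, -2*x*y - 16*y + 12, 2*x*z + 2*x - y + 16*z - 6)
At (1, -3, 2): (6, 66, 35).

(6, 66, 35)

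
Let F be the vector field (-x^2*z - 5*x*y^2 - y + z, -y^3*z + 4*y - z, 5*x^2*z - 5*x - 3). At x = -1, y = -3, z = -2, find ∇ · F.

14

∂F₁/∂x = -2*x*z - 5*y^2
∂F₂/∂y = -3*y^2*z + 4
∂F₃/∂z = 5*x^2
∇·F = 5*x^2 - 2*x*z - 3*y^2*z - 5*y^2 + 4
At (-1, -3, -2): 14.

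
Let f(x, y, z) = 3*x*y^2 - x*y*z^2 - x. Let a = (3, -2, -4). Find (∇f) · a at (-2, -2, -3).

∂f/∂x = 3*y^2 - y*z^2 - 1
∂f/∂y = 6*x*y - x*z^2
∂f/∂z = -2*x*y*z
∇f at (-2, -2, -3) = (29, 42, 24)
∇f · a = (29)(3) + (42)(-2) + (24)(-4) = -93

-93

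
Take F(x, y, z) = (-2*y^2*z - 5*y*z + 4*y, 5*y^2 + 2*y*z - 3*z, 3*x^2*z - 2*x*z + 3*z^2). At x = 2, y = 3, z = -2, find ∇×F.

(∇×F)₁ = ∂F₃/∂y − ∂F₂/∂z = -2*y + 3
(∇×F)₂ = ∂F₁/∂z − ∂F₃/∂x = -6*x*z - 2*y^2 - 5*y + 2*z
(∇×F)₃ = ∂F₂/∂x − ∂F₁/∂y = 4*y*z + 5*z - 4
∇×F = (-2*y + 3, -6*x*z - 2*y^2 - 5*y + 2*z, 4*y*z + 5*z - 4)
At (2, 3, -2): (-3, -13, -38).

(-3, -13, -38)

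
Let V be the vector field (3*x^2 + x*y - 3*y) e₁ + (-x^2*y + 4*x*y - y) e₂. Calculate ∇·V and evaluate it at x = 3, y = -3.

17

∂V₁/∂x = 6*x + y
∂V₂/∂y = -x^2 + 4*x - 1
∇·V = -x^2 + 10*x + y - 1
At (3, -3): 17.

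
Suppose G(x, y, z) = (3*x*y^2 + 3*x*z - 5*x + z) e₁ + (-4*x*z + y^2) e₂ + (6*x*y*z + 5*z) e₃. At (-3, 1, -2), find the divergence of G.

-19

∂G₁/∂x = 3*y^2 + 3*z - 5
∂G₂/∂y = 2*y
∂G₃/∂z = 6*x*y + 5
∇·G = 6*x*y + 3*y^2 + 2*y + 3*z
At (-3, 1, -2): -19.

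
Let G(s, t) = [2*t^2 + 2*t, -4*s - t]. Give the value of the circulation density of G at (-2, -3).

6

∂G₂/∂s = -4
∂G₁/∂t = 4*t + 2
Scalar curl = -4*t - 6
At (-2, -3): 6.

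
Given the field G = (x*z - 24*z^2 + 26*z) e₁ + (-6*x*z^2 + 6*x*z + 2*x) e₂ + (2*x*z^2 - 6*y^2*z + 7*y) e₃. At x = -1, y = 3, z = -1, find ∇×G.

(∇×G)₁ = ∂G₃/∂y − ∂G₂/∂z = 12*x*z - 6*x - 12*y*z + 7
(∇×G)₂ = ∂G₁/∂z − ∂G₃/∂x = x - 2*z^2 - 48*z + 26
(∇×G)₃ = ∂G₂/∂x − ∂G₁/∂y = -6*z^2 + 6*z + 2
∇×G = (12*x*z - 6*x - 12*y*z + 7, x - 2*z^2 - 48*z + 26, -6*z^2 + 6*z + 2)
At (-1, 3, -1): (61, 71, -10).

(61, 71, -10)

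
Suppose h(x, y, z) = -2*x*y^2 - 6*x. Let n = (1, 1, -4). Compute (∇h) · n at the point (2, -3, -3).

0

∂h/∂x = -2*y^2 - 6
∂h/∂y = -4*x*y
∂h/∂z = 0
∇h at (2, -3, -3) = (-24, 24, 0)
∇h · n = (-24)(1) + (24)(1) + (0)(-4) = 0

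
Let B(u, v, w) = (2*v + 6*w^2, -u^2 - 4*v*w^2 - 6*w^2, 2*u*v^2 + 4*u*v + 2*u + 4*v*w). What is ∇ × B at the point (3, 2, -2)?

(-28, -42, -8)

(∇×B)₁ = ∂B₃/∂v − ∂B₂/∂w = 4*u*v + 4*u + 8*v*w + 16*w
(∇×B)₂ = ∂B₁/∂w − ∂B₃/∂u = -2*v^2 - 4*v + 12*w - 2
(∇×B)₃ = ∂B₂/∂u − ∂B₁/∂v = -2*u - 2
∇×B = (4*u*v + 4*u + 8*v*w + 16*w, -2*v^2 - 4*v + 12*w - 2, -2*u - 2)
At (3, 2, -2): (-28, -42, -8).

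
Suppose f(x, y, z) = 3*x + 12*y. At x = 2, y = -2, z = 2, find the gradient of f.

(3, 12, 0)

∂f/∂x = 3
∂f/∂y = 12
∂f/∂z = 0
∇f = (3, 12, 0)
At (2, -2, 2): (3, 12, 0).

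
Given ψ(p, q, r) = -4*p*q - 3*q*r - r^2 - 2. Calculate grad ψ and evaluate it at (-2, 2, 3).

∂ψ/∂p = -4*q
∂ψ/∂q = -4*p - 3*r
∂ψ/∂r = -3*q - 2*r
∇ψ = (-4*q, -4*p - 3*r, -3*q - 2*r)
At (-2, 2, 3): (-8, -1, -12).

(-8, -1, -12)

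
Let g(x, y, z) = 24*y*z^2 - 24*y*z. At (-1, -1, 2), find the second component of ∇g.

(∇g)_2 = ∂g/∂y = 24*z^2 - 24*z
At (-1, -1, 2): 48.

48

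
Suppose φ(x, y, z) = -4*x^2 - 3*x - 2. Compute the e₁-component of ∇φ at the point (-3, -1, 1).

(∇φ)_1 = ∂φ/∂x = -8*x - 3
At (-3, -1, 1): 21.

21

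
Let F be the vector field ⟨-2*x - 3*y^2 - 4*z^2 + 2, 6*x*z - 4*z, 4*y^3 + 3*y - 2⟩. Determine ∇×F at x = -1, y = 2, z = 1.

(61, -8, 18)

(∇×F)₁ = ∂F₃/∂y − ∂F₂/∂z = -6*x + 12*y^2 + 7
(∇×F)₂ = ∂F₁/∂z − ∂F₃/∂x = -8*z
(∇×F)₃ = ∂F₂/∂x − ∂F₁/∂y = 6*y + 6*z
∇×F = (-6*x + 12*y^2 + 7, -8*z, 6*y + 6*z)
At (-1, 2, 1): (61, -8, 18).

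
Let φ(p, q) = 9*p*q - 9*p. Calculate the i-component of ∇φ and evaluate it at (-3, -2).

(∇φ)_1 = ∂φ/∂p = 9*q - 9
At (-3, -2): -27.

-27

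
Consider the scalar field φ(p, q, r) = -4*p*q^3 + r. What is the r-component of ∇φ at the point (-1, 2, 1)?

(∇φ)_3 = ∂φ/∂r = 1
At (-1, 2, 1): 1.

1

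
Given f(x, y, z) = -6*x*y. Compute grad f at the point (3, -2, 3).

(12, -18, 0)

∂f/∂x = -6*y
∂f/∂y = -6*x
∂f/∂z = 0
∇f = (-6*y, -6*x, 0)
At (3, -2, 3): (12, -18, 0).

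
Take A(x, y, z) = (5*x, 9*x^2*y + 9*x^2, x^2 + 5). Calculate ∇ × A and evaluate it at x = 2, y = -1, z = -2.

(0, -4, 0)

(∇×A)₁ = ∂A₃/∂y − ∂A₂/∂z = 0
(∇×A)₂ = ∂A₁/∂z − ∂A₃/∂x = -2*x
(∇×A)₃ = ∂A₂/∂x − ∂A₁/∂y = 18*x*y + 18*x
∇×A = (0, -2*x, 18*x*y + 18*x)
At (2, -1, -2): (0, -4, 0).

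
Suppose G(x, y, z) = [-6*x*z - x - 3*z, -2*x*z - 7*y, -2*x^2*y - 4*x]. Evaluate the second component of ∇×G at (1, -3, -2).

(∇×G)_2 = ∂G₁/∂z − ∂G₃/∂x
= -6*x - 3 − (-4*x*y - 4)
= 4*x*y - 6*x + 1
At (1, -3, -2): -17.

-17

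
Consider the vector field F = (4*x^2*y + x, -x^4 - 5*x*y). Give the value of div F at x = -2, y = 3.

-37

∂F₁/∂x = 8*x*y + 1
∂F₂/∂y = -5*x
∇·F = 8*x*y - 5*x + 1
At (-2, 3): -37.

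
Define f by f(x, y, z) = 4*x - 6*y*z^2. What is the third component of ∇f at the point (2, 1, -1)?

12

(∇f)_3 = ∂f/∂z = -12*y*z
At (2, 1, -1): 12.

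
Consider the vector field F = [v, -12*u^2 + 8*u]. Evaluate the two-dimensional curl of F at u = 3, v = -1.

-65

∂F₂/∂u = -24*u + 8
∂F₁/∂v = 1
Scalar curl = -24*u + 7
At (3, -1): -65.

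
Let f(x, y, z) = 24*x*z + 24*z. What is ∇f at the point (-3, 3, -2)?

∂f/∂x = 24*z
∂f/∂y = 0
∂f/∂z = 24*x + 24
∇f = (24*z, 0, 24*x + 24)
At (-3, 3, -2): (-48, 0, -48).

(-48, 0, -48)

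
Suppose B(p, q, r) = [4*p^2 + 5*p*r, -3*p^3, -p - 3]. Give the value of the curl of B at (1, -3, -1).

(∇×B)₁ = ∂B₃/∂q − ∂B₂/∂r = 0
(∇×B)₂ = ∂B₁/∂r − ∂B₃/∂p = 5*p + 1
(∇×B)₃ = ∂B₂/∂p − ∂B₁/∂q = -9*p^2
∇×B = (0, 5*p + 1, -9*p^2)
At (1, -3, -1): (0, 6, -9).

(0, 6, -9)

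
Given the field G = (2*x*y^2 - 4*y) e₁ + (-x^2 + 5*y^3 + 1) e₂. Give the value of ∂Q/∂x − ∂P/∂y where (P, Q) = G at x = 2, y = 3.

∂G₂/∂x = -2*x
∂G₁/∂y = 4*x*y - 4
Scalar curl = -4*x*y - 2*x + 4
At (2, 3): -24.

-24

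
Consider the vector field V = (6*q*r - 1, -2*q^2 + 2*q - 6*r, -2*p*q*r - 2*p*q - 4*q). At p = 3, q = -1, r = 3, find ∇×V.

(∇×V)₁ = ∂V₃/∂q − ∂V₂/∂r = -2*p*r - 2*p + 2
(∇×V)₂ = ∂V₁/∂r − ∂V₃/∂p = 2*q*r + 8*q
(∇×V)₃ = ∂V₂/∂p − ∂V₁/∂q = -6*r
∇×V = (-2*p*r - 2*p + 2, 2*q*r + 8*q, -6*r)
At (3, -1, 3): (-22, -14, -18).

(-22, -14, -18)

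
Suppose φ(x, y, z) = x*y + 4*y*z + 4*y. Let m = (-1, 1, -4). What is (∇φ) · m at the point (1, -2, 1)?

43

∂φ/∂x = y
∂φ/∂y = x + 4*z + 4
∂φ/∂z = 4*y
∇φ at (1, -2, 1) = (-2, 9, -8)
∇φ · m = (-2)(-1) + (9)(1) + (-8)(-4) = 43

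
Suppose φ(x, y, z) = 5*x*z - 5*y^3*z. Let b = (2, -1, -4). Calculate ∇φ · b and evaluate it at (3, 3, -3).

45

∂φ/∂x = 5*z
∂φ/∂y = -15*y^2*z
∂φ/∂z = 5*x - 5*y^3
∇φ at (3, 3, -3) = (-15, 405, -120)
∇φ · b = (-15)(2) + (405)(-1) + (-120)(-4) = 45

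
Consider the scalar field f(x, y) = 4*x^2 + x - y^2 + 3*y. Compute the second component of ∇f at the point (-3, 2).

-1

(∇f)_2 = ∂f/∂y = -2*y + 3
At (-3, 2): -1.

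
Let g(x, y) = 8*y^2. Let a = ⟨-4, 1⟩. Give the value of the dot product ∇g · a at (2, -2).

-32

∂g/∂x = 0
∂g/∂y = 16*y
∇g at (2, -2) = (0, -32)
∇g · a = (0)(-4) + (-32)(1) = -32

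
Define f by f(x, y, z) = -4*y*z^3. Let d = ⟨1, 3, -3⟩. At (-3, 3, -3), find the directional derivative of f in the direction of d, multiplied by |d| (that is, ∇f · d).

∂f/∂x = 0
∂f/∂y = -4*z^3
∂f/∂z = -12*y*z^2
∇f at (-3, 3, -3) = (0, 108, -324)
∇f · d = (0)(1) + (108)(3) + (-324)(-3) = 1296

1296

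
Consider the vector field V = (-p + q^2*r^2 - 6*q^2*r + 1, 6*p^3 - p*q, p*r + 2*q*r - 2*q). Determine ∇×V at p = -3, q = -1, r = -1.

(-4, -7, 177)

(∇×V)₁ = ∂V₃/∂q − ∂V₂/∂r = 2*r - 2
(∇×V)₂ = ∂V₁/∂r − ∂V₃/∂p = 2*q^2*r - 6*q^2 - r
(∇×V)₃ = ∂V₂/∂p − ∂V₁/∂q = 18*p^2 - 2*q*r^2 + 12*q*r - q
∇×V = (2*r - 2, 2*q^2*r - 6*q^2 - r, 18*p^2 - 2*q*r^2 + 12*q*r - q)
At (-3, -1, -1): (-4, -7, 177).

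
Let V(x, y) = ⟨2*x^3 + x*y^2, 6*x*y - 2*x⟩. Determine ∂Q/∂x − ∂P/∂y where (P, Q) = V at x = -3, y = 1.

10

∂V₂/∂x = 6*y - 2
∂V₁/∂y = 2*x*y
Scalar curl = -2*x*y + 6*y - 2
At (-3, 1): 10.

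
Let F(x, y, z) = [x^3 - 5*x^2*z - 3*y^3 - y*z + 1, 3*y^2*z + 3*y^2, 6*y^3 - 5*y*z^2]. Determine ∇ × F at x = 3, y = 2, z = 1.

(∇×F)₁ = ∂F₃/∂y − ∂F₂/∂z = 15*y^2 - 5*z^2
(∇×F)₂ = ∂F₁/∂z − ∂F₃/∂x = -5*x^2 - y
(∇×F)₃ = ∂F₂/∂x − ∂F₁/∂y = 9*y^2 + z
∇×F = (15*y^2 - 5*z^2, -5*x^2 - y, 9*y^2 + z)
At (3, 2, 1): (55, -47, 37).

(55, -47, 37)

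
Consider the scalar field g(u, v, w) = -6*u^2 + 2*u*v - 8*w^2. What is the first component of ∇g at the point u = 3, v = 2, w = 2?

-32

(∇g)_1 = ∂g/∂u = -12*u + 2*v
At (3, 2, 2): -32.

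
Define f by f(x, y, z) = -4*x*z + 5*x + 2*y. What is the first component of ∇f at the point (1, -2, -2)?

13

(∇f)_1 = ∂f/∂x = -4*z + 5
At (1, -2, -2): 13.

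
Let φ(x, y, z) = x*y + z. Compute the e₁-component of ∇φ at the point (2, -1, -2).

(∇φ)_1 = ∂φ/∂x = y
At (2, -1, -2): -1.

-1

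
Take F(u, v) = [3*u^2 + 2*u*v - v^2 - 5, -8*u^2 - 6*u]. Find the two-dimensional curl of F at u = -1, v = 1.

14

∂F₂/∂u = -16*u - 6
∂F₁/∂v = 2*u - 2*v
Scalar curl = -18*u + 2*v - 6
At (-1, 1): 14.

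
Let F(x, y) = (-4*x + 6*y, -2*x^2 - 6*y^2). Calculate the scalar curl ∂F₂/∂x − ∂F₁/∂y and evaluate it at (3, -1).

∂F₂/∂x = -4*x
∂F₁/∂y = 6
Scalar curl = -4*x - 6
At (3, -1): -18.

-18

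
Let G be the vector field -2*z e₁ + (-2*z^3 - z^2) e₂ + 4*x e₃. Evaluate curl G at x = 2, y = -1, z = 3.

(∇×G)₁ = ∂G₃/∂y − ∂G₂/∂z = 6*z^2 + 2*z
(∇×G)₂ = ∂G₁/∂z − ∂G₃/∂x = -6
(∇×G)₃ = ∂G₂/∂x − ∂G₁/∂y = 0
∇×G = (6*z^2 + 2*z, -6, 0)
At (2, -1, 3): (60, -6, 0).

(60, -6, 0)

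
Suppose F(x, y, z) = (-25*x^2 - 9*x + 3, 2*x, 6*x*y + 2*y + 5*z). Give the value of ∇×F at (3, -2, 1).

(20, 12, 2)

(∇×F)₁ = ∂F₃/∂y − ∂F₂/∂z = 6*x + 2
(∇×F)₂ = ∂F₁/∂z − ∂F₃/∂x = -6*y
(∇×F)₃ = ∂F₂/∂x − ∂F₁/∂y = 2
∇×F = (6*x + 2, -6*y, 2)
At (3, -2, 1): (20, 12, 2).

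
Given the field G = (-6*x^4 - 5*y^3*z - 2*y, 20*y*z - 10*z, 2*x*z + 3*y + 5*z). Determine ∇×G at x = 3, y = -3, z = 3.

(73, 129, 407)

(∇×G)₁ = ∂G₃/∂y − ∂G₂/∂z = -20*y + 13
(∇×G)₂ = ∂G₁/∂z − ∂G₃/∂x = -5*y^3 - 2*z
(∇×G)₃ = ∂G₂/∂x − ∂G₁/∂y = 15*y^2*z + 2
∇×G = (-20*y + 13, -5*y^3 - 2*z, 15*y^2*z + 2)
At (3, -3, 3): (73, 129, 407).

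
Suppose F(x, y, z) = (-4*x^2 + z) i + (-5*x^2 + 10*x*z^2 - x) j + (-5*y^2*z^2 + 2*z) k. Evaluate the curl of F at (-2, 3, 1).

(∇×F)₁ = ∂F₃/∂y − ∂F₂/∂z = -20*x*z - 10*y*z^2
(∇×F)₂ = ∂F₁/∂z − ∂F₃/∂x = 1
(∇×F)₃ = ∂F₂/∂x − ∂F₁/∂y = -10*x + 10*z^2 - 1
∇×F = (-20*x*z - 10*y*z^2, 1, -10*x + 10*z^2 - 1)
At (-2, 3, 1): (10, 1, 29).

(10, 1, 29)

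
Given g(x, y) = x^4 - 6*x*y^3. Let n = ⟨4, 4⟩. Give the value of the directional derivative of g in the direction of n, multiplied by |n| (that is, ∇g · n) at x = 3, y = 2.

-624

∂g/∂x = 4*x^3 - 6*y^3
∂g/∂y = -18*x*y^2
∇g at (3, 2) = (60, -216)
∇g · n = (60)(4) + (-216)(4) = -624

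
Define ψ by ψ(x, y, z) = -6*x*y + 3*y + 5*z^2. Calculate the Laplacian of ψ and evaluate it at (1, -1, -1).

10

∂²ψ/∂x² = 0
∂²ψ/∂y² = 0
∂²ψ/∂z² = 10
∇²ψ = 10
At (1, -1, -1): 10.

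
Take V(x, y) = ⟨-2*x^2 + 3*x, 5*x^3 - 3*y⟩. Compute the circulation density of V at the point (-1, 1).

∂V₂/∂x = 15*x^2
∂V₁/∂y = 0
Scalar curl = 15*x^2
At (-1, 1): 15.

15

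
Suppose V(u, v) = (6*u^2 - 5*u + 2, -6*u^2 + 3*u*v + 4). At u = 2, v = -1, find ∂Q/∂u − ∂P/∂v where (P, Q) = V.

∂V₂/∂u = -12*u + 3*v
∂V₁/∂v = 0
Scalar curl = -12*u + 3*v
At (2, -1): -27.

-27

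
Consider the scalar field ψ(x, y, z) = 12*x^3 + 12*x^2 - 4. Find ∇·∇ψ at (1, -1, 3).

∂²ψ/∂x² = 24*(3*x + 1)
∂²ψ/∂y² = 0
∂²ψ/∂z² = 0
∇²ψ = 72*x + 24
At (1, -1, 3): 96.

96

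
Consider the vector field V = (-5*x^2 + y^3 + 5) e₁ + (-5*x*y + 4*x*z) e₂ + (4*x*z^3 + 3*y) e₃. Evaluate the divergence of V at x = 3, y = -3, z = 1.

∂V₁/∂x = -10*x
∂V₂/∂y = -5*x
∂V₃/∂z = 12*x*z^2
∇·V = 12*x*z^2 - 15*x
At (3, -3, 1): -9.

-9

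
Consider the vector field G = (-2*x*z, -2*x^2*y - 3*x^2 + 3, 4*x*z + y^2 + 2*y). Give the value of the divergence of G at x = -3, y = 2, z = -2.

-26

∂G₁/∂x = -2*z
∂G₂/∂y = -2*x^2
∂G₃/∂z = 4*x
∇·G = -2*x^2 + 4*x - 2*z
At (-3, 2, -2): -26.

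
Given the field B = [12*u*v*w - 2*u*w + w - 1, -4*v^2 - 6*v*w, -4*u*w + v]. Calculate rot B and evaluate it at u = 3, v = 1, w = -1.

(∇×B)₁ = ∂B₃/∂v − ∂B₂/∂w = 6*v + 1
(∇×B)₂ = ∂B₁/∂w − ∂B₃/∂u = 12*u*v - 2*u + 4*w + 1
(∇×B)₃ = ∂B₂/∂u − ∂B₁/∂v = -12*u*w
∇×B = (6*v + 1, 12*u*v - 2*u + 4*w + 1, -12*u*w)
At (3, 1, -1): (7, 27, 36).

(7, 27, 36)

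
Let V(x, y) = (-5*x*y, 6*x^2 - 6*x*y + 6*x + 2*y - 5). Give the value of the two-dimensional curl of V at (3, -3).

∂V₂/∂x = 12*x - 6*y + 6
∂V₁/∂y = -5*x
Scalar curl = 17*x - 6*y + 6
At (3, -3): 75.

75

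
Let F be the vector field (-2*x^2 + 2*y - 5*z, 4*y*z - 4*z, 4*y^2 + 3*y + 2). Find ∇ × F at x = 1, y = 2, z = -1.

(15, -5, -2)

(∇×F)₁ = ∂F₃/∂y − ∂F₂/∂z = 4*y + 7
(∇×F)₂ = ∂F₁/∂z − ∂F₃/∂x = -5
(∇×F)₃ = ∂F₂/∂x − ∂F₁/∂y = -2
∇×F = (4*y + 7, -5, -2)
At (1, 2, -1): (15, -5, -2).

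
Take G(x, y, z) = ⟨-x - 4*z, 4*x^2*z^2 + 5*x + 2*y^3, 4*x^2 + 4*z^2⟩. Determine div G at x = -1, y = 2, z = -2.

7

∂G₁/∂x = -1
∂G₂/∂y = 6*y^2
∂G₃/∂z = 8*z
∇·G = 6*y^2 + 8*z - 1
At (-1, 2, -2): 7.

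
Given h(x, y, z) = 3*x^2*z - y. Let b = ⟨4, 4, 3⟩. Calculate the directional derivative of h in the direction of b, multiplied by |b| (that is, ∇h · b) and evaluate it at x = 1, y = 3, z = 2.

∂h/∂x = 6*x*z
∂h/∂y = -1
∂h/∂z = 3*x^2
∇h at (1, 3, 2) = (12, -1, 3)
∇h · b = (12)(4) + (-1)(4) + (3)(3) = 53

53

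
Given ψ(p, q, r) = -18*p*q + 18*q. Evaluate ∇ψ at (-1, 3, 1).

∂ψ/∂p = -18*q
∂ψ/∂q = -18*p + 18
∂ψ/∂r = 0
∇ψ = (-18*q, -18*p + 18, 0)
At (-1, 3, 1): (-54, 36, 0).

(-54, 36, 0)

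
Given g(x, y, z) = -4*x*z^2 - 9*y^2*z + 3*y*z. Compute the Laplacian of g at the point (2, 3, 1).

∂²g/∂x² = 0
∂²g/∂y² = -18*z
∂²g/∂z² = -8*x
∇²g = -8*x - 18*z
At (2, 3, 1): -34.

-34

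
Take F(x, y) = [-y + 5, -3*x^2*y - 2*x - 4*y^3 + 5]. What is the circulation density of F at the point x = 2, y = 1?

-13

∂F₂/∂x = -6*x*y - 2
∂F₁/∂y = -1
Scalar curl = -6*x*y - 1
At (2, 1): -13.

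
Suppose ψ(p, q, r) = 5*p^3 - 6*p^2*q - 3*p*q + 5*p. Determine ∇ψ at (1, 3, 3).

∂ψ/∂p = 15*p^2 - 12*p*q - 3*q + 5
∂ψ/∂q = -6*p^2 - 3*p
∂ψ/∂r = 0
∇ψ = (15*p^2 - 12*p*q - 3*q + 5, -6*p^2 - 3*p, 0)
At (1, 3, 3): (-25, -9, 0).

(-25, -9, 0)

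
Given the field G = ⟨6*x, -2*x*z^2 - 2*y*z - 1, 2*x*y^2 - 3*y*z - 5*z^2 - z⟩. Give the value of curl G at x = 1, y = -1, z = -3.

(∇×G)₁ = ∂G₃/∂y − ∂G₂/∂z = 4*x*y + 4*x*z + 2*y - 3*z
(∇×G)₂ = ∂G₁/∂z − ∂G₃/∂x = -2*y^2
(∇×G)₃ = ∂G₂/∂x − ∂G₁/∂y = -2*z^2
∇×G = (4*x*y + 4*x*z + 2*y - 3*z, -2*y^2, -2*z^2)
At (1, -1, -3): (-9, -2, -18).

(-9, -2, -18)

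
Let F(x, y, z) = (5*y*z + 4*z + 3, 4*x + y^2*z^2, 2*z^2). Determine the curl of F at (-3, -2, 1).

(∇×F)₁ = ∂F₃/∂y − ∂F₂/∂z = -2*y^2*z
(∇×F)₂ = ∂F₁/∂z − ∂F₃/∂x = 5*y + 4
(∇×F)₃ = ∂F₂/∂x − ∂F₁/∂y = -5*z + 4
∇×F = (-2*y^2*z, 5*y + 4, -5*z + 4)
At (-3, -2, 1): (-8, -6, -1).

(-8, -6, -1)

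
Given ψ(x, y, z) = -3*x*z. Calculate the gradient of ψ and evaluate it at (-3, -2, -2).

(6, 0, 9)

∂ψ/∂x = -3*z
∂ψ/∂y = 0
∂ψ/∂z = -3*x
∇ψ = (-3*z, 0, -3*x)
At (-3, -2, -2): (6, 0, 9).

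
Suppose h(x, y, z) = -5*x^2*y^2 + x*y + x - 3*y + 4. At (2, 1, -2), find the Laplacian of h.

∂²h/∂x² = -10*y^2
∂²h/∂y² = -10*x^2
∂²h/∂z² = 0
∇²h = -10*x^2 - 10*y^2
At (2, 1, -2): -50.

-50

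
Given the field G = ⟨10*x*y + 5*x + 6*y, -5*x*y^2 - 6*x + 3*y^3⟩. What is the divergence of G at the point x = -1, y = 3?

146

∂G₁/∂x = 10*y + 5
∂G₂/∂y = -10*x*y + 9*y^2
∇·G = -10*x*y + 9*y^2 + 10*y + 5
At (-1, 3): 146.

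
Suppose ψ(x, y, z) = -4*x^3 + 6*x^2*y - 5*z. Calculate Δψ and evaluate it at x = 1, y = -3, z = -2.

∂²ψ/∂x² = 12*(-2*x + y)
∂²ψ/∂y² = 0
∂²ψ/∂z² = 0
∇²ψ = -24*x + 12*y
At (1, -3, -2): -60.

-60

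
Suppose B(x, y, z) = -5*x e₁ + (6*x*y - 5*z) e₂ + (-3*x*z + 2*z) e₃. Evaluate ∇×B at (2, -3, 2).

(5, 6, -18)

(∇×B)₁ = ∂B₃/∂y − ∂B₂/∂z = 5
(∇×B)₂ = ∂B₁/∂z − ∂B₃/∂x = 3*z
(∇×B)₃ = ∂B₂/∂x − ∂B₁/∂y = 6*y
∇×B = (5, 3*z, 6*y)
At (2, -3, 2): (5, 6, -18).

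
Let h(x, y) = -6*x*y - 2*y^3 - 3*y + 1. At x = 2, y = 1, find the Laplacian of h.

∂²h/∂x² = 0
∂²h/∂y² = -12*y
∇²h = -12*y
At (2, 1): -12.

-12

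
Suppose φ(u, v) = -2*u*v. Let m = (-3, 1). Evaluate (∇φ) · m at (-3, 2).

18

∂φ/∂u = -2*v
∂φ/∂v = -2*u
∇φ at (-3, 2) = (-4, 6)
∇φ · m = (-4)(-3) + (6)(1) = 18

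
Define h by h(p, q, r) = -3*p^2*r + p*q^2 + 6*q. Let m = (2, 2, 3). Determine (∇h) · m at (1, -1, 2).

-23

∂h/∂p = -6*p*r + q^2
∂h/∂q = 2*p*q + 6
∂h/∂r = -3*p^2
∇h at (1, -1, 2) = (-11, 4, -3)
∇h · m = (-11)(2) + (4)(2) + (-3)(3) = -23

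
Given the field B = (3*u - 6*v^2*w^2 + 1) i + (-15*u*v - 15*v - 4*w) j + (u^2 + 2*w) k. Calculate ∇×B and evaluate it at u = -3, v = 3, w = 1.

(∇×B)₁ = ∂B₃/∂v − ∂B₂/∂w = 4
(∇×B)₂ = ∂B₁/∂w − ∂B₃/∂u = -2*u - 12*v^2*w
(∇×B)₃ = ∂B₂/∂u − ∂B₁/∂v = 12*v*w^2 - 15*v
∇×B = (4, -2*u - 12*v^2*w, 12*v*w^2 - 15*v)
At (-3, 3, 1): (4, -102, -9).

(4, -102, -9)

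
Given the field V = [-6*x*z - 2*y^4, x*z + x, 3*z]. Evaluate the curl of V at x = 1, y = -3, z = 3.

(∇×V)₁ = ∂V₃/∂y − ∂V₂/∂z = -x
(∇×V)₂ = ∂V₁/∂z − ∂V₃/∂x = -6*x
(∇×V)₃ = ∂V₂/∂x − ∂V₁/∂y = 8*y^3 + z + 1
∇×V = (-x, -6*x, 8*y^3 + z + 1)
At (1, -3, 3): (-1, -6, -212).

(-1, -6, -212)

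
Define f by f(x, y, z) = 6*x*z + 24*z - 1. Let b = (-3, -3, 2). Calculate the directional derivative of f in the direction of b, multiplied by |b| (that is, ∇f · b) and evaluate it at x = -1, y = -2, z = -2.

∂f/∂x = 6*z
∂f/∂y = 0
∂f/∂z = 6*x + 24
∇f at (-1, -2, -2) = (-12, 0, 18)
∇f · b = (-12)(-3) + (0)(-3) + (18)(2) = 72

72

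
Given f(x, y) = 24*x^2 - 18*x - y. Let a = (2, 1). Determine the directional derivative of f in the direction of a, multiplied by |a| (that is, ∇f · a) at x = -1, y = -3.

∂f/∂x = 48*x - 18
∂f/∂y = -1
∇f at (-1, -3) = (-66, -1)
∇f · a = (-66)(2) + (-1)(1) = -133

-133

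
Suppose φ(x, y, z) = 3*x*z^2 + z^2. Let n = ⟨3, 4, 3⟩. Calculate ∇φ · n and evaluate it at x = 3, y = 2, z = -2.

-84

∂φ/∂x = 3*z^2
∂φ/∂y = 0
∂φ/∂z = 6*x*z + 2*z
∇φ at (3, 2, -2) = (12, 0, -40)
∇φ · n = (12)(3) + (0)(4) + (-40)(3) = -84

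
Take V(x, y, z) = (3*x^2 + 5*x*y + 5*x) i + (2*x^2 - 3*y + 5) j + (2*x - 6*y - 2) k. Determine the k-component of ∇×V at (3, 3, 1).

-3

(∇×V)_3 = ∂V₂/∂x − ∂V₁/∂y
= 4*x − (5*x)
= -x
At (3, 3, 1): -3.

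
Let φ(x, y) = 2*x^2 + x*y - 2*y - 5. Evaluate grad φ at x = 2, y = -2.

∂φ/∂x = 4*x + y
∂φ/∂y = x - 2
∇φ = (4*x + y, x - 2)
At (2, -2): (6, 0).

(6, 0)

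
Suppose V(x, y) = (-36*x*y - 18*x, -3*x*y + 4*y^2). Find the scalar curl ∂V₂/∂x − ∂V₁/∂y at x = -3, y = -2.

-102

∂V₂/∂x = -3*y
∂V₁/∂y = -36*x
Scalar curl = 36*x - 3*y
At (-3, -2): -102.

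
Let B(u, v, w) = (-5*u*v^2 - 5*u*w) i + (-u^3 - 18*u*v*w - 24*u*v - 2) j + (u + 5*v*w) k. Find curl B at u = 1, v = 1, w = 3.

(33, -6, -71)

(∇×B)₁ = ∂B₃/∂v − ∂B₂/∂w = 18*u*v + 5*w
(∇×B)₂ = ∂B₁/∂w − ∂B₃/∂u = -5*u - 1
(∇×B)₃ = ∂B₂/∂u − ∂B₁/∂v = -3*u^2 + 10*u*v - 18*v*w - 24*v
∇×B = (18*u*v + 5*w, -5*u - 1, -3*u^2 + 10*u*v - 18*v*w - 24*v)
At (1, 1, 3): (33, -6, -71).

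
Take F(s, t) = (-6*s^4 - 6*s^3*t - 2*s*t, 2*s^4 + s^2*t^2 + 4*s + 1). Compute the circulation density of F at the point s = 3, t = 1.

∂F₂/∂s = 8*s^3 + 2*s*t^2 + 4
∂F₁/∂t = -6*s^3 - 2*s
Scalar curl = 14*s^3 + 2*s*t^2 + 2*s + 4
At (3, 1): 394.

394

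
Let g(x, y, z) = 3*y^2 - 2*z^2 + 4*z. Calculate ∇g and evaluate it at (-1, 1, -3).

(0, 6, 16)

∂g/∂x = 0
∂g/∂y = 6*y
∂g/∂z = -4*z + 4
∇g = (0, 6*y, -4*z + 4)
At (-1, 1, -3): (0, 6, 16).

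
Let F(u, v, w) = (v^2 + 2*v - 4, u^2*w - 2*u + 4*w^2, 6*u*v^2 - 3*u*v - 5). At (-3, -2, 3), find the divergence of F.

∂F₁/∂u = 0
∂F₂/∂v = 0
∂F₃/∂w = 0
∇·F = 0
At (-3, -2, 3): 0.

0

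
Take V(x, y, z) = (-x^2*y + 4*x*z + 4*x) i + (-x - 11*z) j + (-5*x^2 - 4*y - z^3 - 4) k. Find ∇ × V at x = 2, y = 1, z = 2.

(∇×V)₁ = ∂V₃/∂y − ∂V₂/∂z = 7
(∇×V)₂ = ∂V₁/∂z − ∂V₃/∂x = 14*x
(∇×V)₃ = ∂V₂/∂x − ∂V₁/∂y = x^2 - 1
∇×V = (7, 14*x, x^2 - 1)
At (2, 1, 2): (7, 28, 3).

(7, 28, 3)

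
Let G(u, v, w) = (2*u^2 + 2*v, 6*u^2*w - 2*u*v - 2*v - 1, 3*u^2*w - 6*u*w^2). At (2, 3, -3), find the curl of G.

(-24, 90, -80)

(∇×G)₁ = ∂G₃/∂v − ∂G₂/∂w = -6*u^2
(∇×G)₂ = ∂G₁/∂w − ∂G₃/∂u = -6*u*w + 6*w^2
(∇×G)₃ = ∂G₂/∂u − ∂G₁/∂v = 12*u*w - 2*v - 2
∇×G = (-6*u^2, -6*u*w + 6*w^2, 12*u*w - 2*v - 2)
At (2, 3, -3): (-24, 90, -80).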